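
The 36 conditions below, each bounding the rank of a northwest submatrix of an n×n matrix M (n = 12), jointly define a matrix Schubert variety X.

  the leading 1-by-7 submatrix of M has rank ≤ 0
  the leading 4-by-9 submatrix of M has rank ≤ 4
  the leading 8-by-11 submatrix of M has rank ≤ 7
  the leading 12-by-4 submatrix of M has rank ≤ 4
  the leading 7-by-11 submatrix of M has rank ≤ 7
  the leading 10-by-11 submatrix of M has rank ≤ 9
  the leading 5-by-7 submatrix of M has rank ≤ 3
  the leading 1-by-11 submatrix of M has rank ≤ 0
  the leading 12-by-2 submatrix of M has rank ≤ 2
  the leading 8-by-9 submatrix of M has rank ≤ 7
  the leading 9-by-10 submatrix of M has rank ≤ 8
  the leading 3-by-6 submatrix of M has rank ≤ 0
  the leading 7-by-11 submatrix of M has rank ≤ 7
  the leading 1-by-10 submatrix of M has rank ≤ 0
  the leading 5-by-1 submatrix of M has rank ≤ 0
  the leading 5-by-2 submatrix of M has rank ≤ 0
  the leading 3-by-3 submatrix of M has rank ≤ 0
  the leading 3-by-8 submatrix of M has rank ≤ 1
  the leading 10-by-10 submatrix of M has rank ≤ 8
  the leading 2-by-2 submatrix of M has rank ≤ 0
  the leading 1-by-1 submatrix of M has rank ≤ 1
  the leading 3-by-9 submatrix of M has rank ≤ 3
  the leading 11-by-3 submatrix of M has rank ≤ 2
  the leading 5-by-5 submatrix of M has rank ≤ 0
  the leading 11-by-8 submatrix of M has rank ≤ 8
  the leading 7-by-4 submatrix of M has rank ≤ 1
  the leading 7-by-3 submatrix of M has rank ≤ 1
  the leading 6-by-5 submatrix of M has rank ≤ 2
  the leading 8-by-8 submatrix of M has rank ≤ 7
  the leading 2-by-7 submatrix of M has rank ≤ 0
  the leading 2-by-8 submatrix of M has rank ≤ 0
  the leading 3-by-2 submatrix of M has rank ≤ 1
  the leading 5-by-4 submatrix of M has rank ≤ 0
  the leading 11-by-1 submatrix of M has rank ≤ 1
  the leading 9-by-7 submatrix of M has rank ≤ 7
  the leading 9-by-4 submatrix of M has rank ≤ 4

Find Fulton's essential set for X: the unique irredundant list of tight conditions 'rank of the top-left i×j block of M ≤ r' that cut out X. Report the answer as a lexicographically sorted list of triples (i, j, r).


Propagating the 36 rank bounds to every northwest block:

  0 0 0 0 0 0 0 0 0 0 0 1
  0 0 0 0 0 0 0 0 1 1 1 2
  0 0 0 0 0 0 1 1 2 2 2 3
  0 0 0 0 0 1 2 2 3 3 3 4
  0 0 0 0 0 1 2 3 4 4 4 5
  1 1 1 1 1 2 3 4 5 5 5 6
  1 1 1 1 2 3 4 5 6 6 6 7
  1 2 2 2 3 4 5 6 7 7 7 8
  1 2 2 3 4 5 6 7 8 8 8 9
  1 2 2 3 4 5 6 7 8 8 9 10
  1 2 2 3 4 5 6 7 8 9 10 11
  1 2 3 4 5 6 7 8 9 10 11 12

reading off 1-entries of Δ²R: w = (12, 9, 7, 6, 8, 1, 5, 2, 4, 11, 10, 3).

7 SE-corners of the 42-cell Rothe diagram give Ess(w):

[(1, 11, 0), (2, 8, 0), (3, 6, 0), (5, 5, 0), (7, 4, 1), (10, 10, 8), (11, 3, 2)]


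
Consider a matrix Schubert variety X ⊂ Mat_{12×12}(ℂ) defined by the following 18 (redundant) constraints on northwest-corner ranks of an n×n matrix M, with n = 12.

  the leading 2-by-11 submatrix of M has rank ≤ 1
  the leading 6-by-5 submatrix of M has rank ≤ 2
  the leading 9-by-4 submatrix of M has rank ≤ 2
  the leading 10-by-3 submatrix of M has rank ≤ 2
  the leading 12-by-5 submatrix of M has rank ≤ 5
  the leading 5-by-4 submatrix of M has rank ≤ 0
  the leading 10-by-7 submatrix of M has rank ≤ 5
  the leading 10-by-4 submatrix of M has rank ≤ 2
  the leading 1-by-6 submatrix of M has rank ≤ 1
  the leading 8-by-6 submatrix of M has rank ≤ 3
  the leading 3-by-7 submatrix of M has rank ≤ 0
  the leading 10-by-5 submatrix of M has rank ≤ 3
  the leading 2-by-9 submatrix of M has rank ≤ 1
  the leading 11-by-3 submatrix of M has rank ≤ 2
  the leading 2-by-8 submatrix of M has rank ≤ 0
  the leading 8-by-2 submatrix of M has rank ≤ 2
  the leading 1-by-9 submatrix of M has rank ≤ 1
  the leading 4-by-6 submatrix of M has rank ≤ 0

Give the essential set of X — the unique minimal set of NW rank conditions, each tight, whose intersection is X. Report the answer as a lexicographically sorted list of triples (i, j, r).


The tightest implied rank at each (i,j), from the 18 conditions:

  i=1: 0  0  0  0  0  0  0  0  1  1  1  1
  i=2: 0  0  0  0  0  0  0  0  1  1  1  2
  i=3: 0  0  0  0  0  0  0  1  2  2  2  3
  i=4: 0  0  0  0  0  0  1  2  3  3  3  4
  i=5: 0  0  0  0  1  1  2  3  4  4  4  5
  i=6: 1  1  1  1  2  2  3  4  5  5  5  6
  i=7: 1  2  2  2  3  3  4  5  6  6  6  7
  i=8: 1  2  2  2  3  3  4  5  6  7  7  8
  i=9: 1  2  2  2  3  4  5  6  7  8  8  9
  i=10: 1  2  2  2  3  4  5  6  7  8  9  10
  i=11: 1  2  2  3  4  5  6  7  8  9  10  11
  i=12: 1  2  3  4  5  6  7  8  9  10  11  12

the unique w with this rank table is (9, 12, 8, 7, 5, 1, 2, 10, 6, 11, 4, 3).

|D(w)|=43, |Ess(w)|=8:

[(2, 8, 0), (2, 11, 1), (3, 7, 0), (4, 6, 0), (5, 4, 0), (8, 6, 3), (10, 4, 2), (11, 3, 2)]


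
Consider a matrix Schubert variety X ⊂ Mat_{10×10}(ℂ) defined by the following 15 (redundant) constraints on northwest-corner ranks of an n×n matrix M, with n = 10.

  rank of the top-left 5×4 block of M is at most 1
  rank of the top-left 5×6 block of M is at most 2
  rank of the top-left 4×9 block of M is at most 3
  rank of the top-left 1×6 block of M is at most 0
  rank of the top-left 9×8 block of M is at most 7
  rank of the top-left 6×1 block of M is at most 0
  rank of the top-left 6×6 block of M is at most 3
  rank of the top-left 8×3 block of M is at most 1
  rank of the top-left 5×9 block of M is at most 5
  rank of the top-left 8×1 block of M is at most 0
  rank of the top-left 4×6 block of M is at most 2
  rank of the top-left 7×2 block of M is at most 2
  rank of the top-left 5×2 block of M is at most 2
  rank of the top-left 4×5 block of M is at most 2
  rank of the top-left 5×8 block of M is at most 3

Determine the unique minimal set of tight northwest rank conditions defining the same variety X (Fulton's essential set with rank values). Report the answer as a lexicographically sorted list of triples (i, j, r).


Recovering R(i,j) via the rank-extension bound from the 15 conditions:

  R[1]: 0, 0, 0, 0, 0, 0, 1, 1, 1, 1
  R[2]: 0, 1, 1, 1, 1, 1, 2, 2, 2, 2
  R[3]: 0, 1, 1, 1, 2, 2, 3, 3, 3, 3
  R[4]: 0, 1, 1, 1, 2, 2, 3, 3, 3, 4
  R[5]: 0, 1, 1, 1, 2, 2, 3, 3, 4, 5
  R[6]: 0, 1, 1, 2, 3, 3, 4, 4, 5, 6
  R[7]: 0, 1, 1, 2, 3, 4, 5, 5, 6, 7
  R[8]: 0, 1, 1, 2, 3, 4, 5, 6, 7, 8
  R[9]: 1, 2, 2, 3, 4, 5, 6, 7, 8, 9
  R[10]: 1, 2, 3, 4, 5, 6, 7, 8, 9, 10

so w = (7, 2, 5, 10, 9, 4, 6, 8, 1, 3).

|D(w)|=27, |Ess(w)|=7:

[(1, 6, 0), (4, 9, 3), (5, 4, 1), (5, 6, 2), (5, 8, 3), (8, 1, 0), (8, 3, 1)]


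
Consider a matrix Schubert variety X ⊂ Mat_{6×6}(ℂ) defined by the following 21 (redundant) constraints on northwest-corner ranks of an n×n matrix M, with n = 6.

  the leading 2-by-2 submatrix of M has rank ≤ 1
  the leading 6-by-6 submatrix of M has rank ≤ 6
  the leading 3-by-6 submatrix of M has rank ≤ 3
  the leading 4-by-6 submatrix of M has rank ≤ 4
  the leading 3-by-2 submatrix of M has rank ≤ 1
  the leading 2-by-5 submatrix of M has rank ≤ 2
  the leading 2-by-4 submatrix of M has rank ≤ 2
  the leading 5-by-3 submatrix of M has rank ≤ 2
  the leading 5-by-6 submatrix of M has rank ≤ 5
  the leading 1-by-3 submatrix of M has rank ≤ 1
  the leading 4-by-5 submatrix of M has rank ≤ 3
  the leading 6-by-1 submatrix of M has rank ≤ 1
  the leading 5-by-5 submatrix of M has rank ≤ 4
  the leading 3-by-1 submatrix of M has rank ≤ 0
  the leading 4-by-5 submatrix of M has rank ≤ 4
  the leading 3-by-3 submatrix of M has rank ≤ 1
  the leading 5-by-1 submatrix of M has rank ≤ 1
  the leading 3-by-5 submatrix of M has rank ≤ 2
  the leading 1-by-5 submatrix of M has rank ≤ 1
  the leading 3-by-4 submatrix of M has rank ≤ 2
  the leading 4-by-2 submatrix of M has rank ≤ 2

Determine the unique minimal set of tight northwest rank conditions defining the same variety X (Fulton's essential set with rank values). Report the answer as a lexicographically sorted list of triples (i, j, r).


Recovering R(i,j) via the rank-extension bound from the 21 conditions:

  0 1 1 1 1 1
  0 1 1 2 2 2
  0 1 1 2 2 3
  1 2 2 3 3 4
  1 2 2 3 4 5
  1 2 3 4 5 6

giving w = (2, 4, 6, 1, 5, 3) via Δ²R.

4 SE-corners of the 7-cell Rothe diagram give Ess(w):

[(3, 1, 0), (3, 3, 1), (3, 5, 2), (5, 3, 2)]


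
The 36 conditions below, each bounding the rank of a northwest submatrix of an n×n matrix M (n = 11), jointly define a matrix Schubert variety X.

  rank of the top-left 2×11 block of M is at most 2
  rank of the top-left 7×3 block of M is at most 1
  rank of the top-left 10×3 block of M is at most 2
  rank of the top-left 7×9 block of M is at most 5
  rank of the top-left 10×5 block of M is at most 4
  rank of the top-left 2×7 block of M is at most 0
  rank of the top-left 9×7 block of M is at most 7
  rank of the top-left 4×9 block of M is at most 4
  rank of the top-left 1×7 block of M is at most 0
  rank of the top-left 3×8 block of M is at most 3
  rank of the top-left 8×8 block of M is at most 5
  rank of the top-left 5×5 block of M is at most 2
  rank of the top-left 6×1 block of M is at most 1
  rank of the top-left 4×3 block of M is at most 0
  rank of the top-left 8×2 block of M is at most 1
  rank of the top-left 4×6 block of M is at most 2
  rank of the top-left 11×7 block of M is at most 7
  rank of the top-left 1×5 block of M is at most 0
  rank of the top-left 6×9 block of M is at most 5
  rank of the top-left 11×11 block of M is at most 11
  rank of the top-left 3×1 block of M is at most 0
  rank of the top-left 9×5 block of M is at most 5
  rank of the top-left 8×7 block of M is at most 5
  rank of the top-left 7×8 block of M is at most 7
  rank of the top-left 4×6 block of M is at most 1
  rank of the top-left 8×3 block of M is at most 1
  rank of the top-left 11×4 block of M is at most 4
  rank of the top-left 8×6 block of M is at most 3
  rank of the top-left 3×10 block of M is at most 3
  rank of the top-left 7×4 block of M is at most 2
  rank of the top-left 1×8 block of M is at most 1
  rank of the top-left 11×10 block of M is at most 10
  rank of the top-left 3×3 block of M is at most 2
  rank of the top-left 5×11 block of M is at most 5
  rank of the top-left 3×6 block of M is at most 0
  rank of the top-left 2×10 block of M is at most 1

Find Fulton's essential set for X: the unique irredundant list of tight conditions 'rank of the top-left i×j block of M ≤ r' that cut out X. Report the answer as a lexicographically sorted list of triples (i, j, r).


Rank table r_w(11×11) implied by the 36 constraints:

  0 0 0 0 0 0 0 1 1 1 1
  0 0 0 0 0 0 0 1 1 1 2
  0 0 0 0 0 0 1 2 2 2 3
  0 0 0 1 1 1 2 3 3 3 4
  1 1 1 2 2 2 3 4 4 4 5
  1 1 1 2 3 3 4 5 5 5 6
  1 1 1 2 3 3 4 5 5 6 7
  1 1 1 2 3 3 4 5 6 7 8
  1 2 2 3 4 4 5 6 7 8 9
  1 2 2 3 4 5 6 7 8 9 10
  1 2 3 4 5 6 7 8 9 10 11

the unique w with this rank table is (8, 11, 7, 4, 1, 5, 10, 9, 2, 6, 3).

ℓ(w)=35; the 8 essential cells (i,j,r):

[(2, 7, 0), (2, 10, 1), (3, 6, 0), (4, 3, 0), (7, 9, 5), (8, 3, 1), (8, 6, 3), (10, 3, 2)]


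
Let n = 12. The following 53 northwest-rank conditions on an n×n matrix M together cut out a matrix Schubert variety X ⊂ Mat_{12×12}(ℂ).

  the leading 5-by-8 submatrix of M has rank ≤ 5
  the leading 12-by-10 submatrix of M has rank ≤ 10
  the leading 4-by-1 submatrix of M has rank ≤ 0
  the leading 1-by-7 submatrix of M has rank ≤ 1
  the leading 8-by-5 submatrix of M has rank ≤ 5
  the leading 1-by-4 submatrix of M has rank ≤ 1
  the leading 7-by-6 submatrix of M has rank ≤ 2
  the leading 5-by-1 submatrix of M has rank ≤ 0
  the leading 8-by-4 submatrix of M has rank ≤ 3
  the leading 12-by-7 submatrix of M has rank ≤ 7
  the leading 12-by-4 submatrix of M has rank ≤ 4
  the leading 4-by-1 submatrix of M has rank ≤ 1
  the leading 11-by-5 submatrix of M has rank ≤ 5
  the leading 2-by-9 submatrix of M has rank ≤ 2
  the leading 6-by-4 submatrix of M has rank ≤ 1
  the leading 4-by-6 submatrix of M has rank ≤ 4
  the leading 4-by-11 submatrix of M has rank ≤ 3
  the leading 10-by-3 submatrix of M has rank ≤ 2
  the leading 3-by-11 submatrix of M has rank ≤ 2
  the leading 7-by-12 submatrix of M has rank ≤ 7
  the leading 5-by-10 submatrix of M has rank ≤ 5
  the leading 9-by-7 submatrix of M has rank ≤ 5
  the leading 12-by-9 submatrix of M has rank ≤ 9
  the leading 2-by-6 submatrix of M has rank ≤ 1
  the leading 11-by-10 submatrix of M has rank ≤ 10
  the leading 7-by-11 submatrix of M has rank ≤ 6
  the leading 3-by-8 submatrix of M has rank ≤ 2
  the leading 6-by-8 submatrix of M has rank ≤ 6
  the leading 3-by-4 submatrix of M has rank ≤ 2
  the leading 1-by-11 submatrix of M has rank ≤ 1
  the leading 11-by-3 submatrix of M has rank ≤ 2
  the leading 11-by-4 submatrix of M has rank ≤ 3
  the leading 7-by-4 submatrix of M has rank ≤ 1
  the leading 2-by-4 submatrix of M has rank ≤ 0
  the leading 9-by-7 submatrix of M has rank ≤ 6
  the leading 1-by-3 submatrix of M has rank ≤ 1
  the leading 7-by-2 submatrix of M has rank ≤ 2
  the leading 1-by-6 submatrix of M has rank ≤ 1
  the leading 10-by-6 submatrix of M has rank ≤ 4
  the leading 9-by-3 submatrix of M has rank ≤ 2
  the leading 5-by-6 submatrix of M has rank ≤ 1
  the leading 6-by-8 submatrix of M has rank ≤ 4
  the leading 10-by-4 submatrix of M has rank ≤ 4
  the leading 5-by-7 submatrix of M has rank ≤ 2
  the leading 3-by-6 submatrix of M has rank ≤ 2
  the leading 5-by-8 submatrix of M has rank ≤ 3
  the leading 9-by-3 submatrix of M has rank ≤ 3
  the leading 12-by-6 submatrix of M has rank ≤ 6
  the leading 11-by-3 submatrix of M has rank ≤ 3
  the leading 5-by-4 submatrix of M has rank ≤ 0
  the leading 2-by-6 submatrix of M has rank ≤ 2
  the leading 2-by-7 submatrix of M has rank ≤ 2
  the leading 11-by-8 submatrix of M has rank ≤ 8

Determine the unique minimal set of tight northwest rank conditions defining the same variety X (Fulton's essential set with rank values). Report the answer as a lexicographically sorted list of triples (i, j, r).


Computing R[i][j] = min implied NW-rank bound (n=12, 53 conditions):

  0  0  0  0  1  1  1  1  1  1  1  1
  0  0  0  0  1  1  2  2  2  2  2  2
  0  0  0  0  1  1  2  2  2  2  2  3
  0  0  0  0  1  1  2  3  3  3  3  4
  0  0  0  0  1  1  2  3  4  4  4  5
  1  1  1  1  2  2  3  4  5  5  5  6
  1  1  1  1  2  2  3  4  5  6  6  7
  1  2  2  2  3  3  4  5  6  7  7  8
  1  2  2  3  4  4  5  6  7  8  8  9
  1  2  2  3  4  4  5  6  7  8  9  10
  1  2  2  3  4  5  6  7  8  9  10  11
  1  2  3  4  5  6  7  8  9  10  11  12

second differences of R give the permutation w = (5, 7, 12, 8, 9, 1, 10, 2, 4, 11, 6, 3).

|D(w)|=36, |Ess(w)|=7:

[(3, 11, 2), (5, 4, 0), (5, 6, 1), (7, 4, 1), (7, 6, 2), (10, 6, 4), (11, 3, 2)]


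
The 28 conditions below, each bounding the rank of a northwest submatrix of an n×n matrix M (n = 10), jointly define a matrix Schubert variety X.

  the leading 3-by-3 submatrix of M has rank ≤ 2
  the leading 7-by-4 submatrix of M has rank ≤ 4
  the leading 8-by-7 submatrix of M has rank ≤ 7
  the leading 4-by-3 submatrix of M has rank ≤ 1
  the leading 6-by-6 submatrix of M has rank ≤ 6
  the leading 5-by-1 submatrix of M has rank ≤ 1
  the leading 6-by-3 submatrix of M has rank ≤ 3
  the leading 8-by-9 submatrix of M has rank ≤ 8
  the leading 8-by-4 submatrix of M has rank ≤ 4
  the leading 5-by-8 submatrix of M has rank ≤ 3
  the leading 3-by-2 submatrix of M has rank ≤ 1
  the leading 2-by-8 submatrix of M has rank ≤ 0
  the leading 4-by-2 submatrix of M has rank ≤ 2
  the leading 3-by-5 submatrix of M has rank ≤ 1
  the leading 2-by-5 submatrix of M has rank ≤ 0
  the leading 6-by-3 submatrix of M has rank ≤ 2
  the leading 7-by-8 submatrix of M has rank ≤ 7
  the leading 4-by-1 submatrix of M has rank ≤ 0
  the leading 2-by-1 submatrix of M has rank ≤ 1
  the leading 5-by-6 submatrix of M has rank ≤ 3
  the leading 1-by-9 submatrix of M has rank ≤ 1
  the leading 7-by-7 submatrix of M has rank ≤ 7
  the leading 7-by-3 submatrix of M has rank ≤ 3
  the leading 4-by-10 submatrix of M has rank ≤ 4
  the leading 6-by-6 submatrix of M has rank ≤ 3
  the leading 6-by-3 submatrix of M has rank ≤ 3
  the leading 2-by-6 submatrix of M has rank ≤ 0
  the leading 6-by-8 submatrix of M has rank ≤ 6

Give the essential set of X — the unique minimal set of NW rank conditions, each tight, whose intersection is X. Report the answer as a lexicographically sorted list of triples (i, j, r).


Computing R[i][j] = min implied NW-rank bound (n=10, 28 conditions):

  i=1: 0  0  0  0  0  0  0  0  1  1
  i=2: 0  0  0  0  0  0  0  0  1  2
  i=3: 0  1  1  1  1  1  1  1  2  3
  i=4: 0  1  1  2  2  2  2  2  3  4
  i=5: 1  2  2  3  3  3  3  3  4  5
  i=6: 1  2  2  3  3  3  4  4  5  6
  i=7: 1  2  3  4  4  4  5  5  6  7
  i=8: 1  2  3  4  5  5  6  6  7  8
  i=9: 1  2  3  4  5  6  7  7  8  9
  i=10: 1  2  3  4  5  6  7  8  9  10

giving w = (9, 10, 2, 4, 1, 7, 3, 5, 6, 8) via Δ²R.

|D(w)|=22, |Ess(w)|=5:

[(2, 8, 0), (4, 1, 0), (4, 3, 1), (6, 3, 2), (6, 6, 3)]


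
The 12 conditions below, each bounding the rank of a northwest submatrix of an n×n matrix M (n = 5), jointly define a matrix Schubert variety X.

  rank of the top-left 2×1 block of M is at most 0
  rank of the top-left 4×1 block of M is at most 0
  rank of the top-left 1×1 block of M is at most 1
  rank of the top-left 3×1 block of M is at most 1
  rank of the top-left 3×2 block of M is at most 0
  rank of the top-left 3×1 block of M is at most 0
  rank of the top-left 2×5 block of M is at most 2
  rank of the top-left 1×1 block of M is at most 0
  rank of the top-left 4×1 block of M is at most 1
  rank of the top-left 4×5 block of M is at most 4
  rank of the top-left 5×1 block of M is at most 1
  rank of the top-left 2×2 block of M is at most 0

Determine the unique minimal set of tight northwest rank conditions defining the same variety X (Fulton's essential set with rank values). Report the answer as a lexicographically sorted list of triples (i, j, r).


Rank table r_w(5×5) implied by the 12 constraints:

  R[1]: 0  0  1  1  1
  R[2]: 0  0  1  2  2
  R[3]: 0  0  1  2  3
  R[4]: 0  1  2  3  4
  R[5]: 1  2  3  4  5

so w = (3, 4, 5, 2, 1).

D(w) has 7 cells with 2 SE-corners; essential set:

[(3, 2, 0), (4, 1, 0)]


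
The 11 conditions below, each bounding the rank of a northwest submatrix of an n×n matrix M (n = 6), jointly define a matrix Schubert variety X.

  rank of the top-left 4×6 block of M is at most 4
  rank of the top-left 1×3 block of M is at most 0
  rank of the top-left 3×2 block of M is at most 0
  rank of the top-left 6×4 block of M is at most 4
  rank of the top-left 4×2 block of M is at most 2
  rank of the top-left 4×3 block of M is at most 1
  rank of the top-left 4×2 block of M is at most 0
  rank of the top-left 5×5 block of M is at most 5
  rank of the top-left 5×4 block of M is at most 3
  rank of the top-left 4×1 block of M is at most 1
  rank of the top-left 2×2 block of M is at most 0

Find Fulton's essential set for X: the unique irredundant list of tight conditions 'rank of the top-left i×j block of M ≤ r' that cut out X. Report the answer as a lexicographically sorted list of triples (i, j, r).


The tightest implied rank at each (i,j), from the 11 conditions:

  0 0 0 1 1 1
  0 0 1 2 2 2
  0 0 1 2 3 3
  0 0 1 2 3 4
  1 1 2 3 4 5
  1 2 3 4 5 6

hence w(1..6) = (4, 3, 5, 6, 1, 2).

ℓ(w)=9; the 2 essential cells (i,j,r):

[(1, 3, 0), (4, 2, 0)]


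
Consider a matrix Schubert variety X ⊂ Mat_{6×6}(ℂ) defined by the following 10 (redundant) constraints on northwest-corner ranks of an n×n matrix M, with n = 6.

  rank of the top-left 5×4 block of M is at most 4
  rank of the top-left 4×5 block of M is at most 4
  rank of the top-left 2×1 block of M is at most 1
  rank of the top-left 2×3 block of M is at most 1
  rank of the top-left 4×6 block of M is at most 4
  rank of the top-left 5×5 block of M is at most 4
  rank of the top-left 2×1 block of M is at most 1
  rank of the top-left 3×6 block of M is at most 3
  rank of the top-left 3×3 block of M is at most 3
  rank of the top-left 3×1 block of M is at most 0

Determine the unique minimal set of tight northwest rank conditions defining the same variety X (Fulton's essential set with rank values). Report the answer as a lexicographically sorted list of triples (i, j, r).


Rank table r_w(6×6) implied by the 10 constraints:

  0, 1, 1, 1, 1, 1
  0, 1, 1, 2, 2, 2
  0, 1, 2, 3, 3, 3
  1, 2, 3, 4, 4, 4
  1, 2, 3, 4, 4, 5
  1, 2, 3, 4, 5, 6

giving w = (2, 4, 3, 1, 6, 5) via Δ²R.

D(w) has 5 cells with 3 SE-corners; essential set:

[(2, 3, 1), (3, 1, 0), (5, 5, 4)]


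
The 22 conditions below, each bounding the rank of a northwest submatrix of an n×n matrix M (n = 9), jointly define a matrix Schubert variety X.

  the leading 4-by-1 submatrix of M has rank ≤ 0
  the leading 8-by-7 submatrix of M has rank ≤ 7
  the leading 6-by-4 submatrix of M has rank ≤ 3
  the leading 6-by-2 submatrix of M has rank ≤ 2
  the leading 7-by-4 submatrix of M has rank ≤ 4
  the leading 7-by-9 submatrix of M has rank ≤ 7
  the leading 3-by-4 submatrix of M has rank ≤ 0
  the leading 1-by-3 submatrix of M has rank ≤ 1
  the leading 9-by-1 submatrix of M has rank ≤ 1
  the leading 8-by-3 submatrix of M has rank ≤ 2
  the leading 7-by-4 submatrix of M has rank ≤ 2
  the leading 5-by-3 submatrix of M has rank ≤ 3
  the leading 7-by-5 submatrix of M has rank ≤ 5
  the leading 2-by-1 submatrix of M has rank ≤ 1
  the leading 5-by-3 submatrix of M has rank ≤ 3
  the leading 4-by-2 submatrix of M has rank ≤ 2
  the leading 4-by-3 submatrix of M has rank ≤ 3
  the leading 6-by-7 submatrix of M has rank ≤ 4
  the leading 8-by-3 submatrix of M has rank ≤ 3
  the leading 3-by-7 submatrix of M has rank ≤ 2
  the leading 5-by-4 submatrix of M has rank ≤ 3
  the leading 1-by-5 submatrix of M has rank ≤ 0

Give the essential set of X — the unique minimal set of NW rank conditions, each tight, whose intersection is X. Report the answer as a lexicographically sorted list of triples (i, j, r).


Propagating the 22 rank bounds to every northwest block:

  0  0  0  0  0  1  1  1  1
  0  0  0  0  1  2  2  2  2
  0  0  0  0  1  2  2  3  3
  0  1  1  1  2  3  3  4  4
  1  2  2  2  3  4  4  5  5
  1  2  2  2  3  4  4  5  6
  1  2  2  2  3  4  5  6  7
  1  2  2  3  4  5  6  7  8
  1  2  3  4  5  6  7  8  9

giving w = (6, 5, 8, 2, 1, 9, 7, 4, 3) via Δ²R.

Fulton essential set (7 of the 21 Rothe cells):

[(1, 5, 0), (3, 4, 0), (3, 7, 2), (4, 1, 0), (6, 7, 4), (7, 4, 2), (8, 3, 2)]


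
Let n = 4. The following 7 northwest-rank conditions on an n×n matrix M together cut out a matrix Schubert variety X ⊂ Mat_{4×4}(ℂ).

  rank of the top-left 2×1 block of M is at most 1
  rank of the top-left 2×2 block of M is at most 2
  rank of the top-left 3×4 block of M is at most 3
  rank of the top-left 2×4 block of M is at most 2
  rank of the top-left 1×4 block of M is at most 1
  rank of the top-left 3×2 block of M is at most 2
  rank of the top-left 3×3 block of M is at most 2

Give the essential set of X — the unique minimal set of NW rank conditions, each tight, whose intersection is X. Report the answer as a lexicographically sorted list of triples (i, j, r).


Propagating the 7 rank bounds to every northwest block:

  row 1: 1 | 1 | 1 | 1
  row 2: 1 | 2 | 2 | 2
  row 3: 1 | 2 | 2 | 3
  row 4: 1 | 2 | 3 | 4

giving w = (1, 2, 4, 3) via Δ²R.

ℓ(w)=1; the 1 essential cell (i,j,r):

[(3, 3, 2)]


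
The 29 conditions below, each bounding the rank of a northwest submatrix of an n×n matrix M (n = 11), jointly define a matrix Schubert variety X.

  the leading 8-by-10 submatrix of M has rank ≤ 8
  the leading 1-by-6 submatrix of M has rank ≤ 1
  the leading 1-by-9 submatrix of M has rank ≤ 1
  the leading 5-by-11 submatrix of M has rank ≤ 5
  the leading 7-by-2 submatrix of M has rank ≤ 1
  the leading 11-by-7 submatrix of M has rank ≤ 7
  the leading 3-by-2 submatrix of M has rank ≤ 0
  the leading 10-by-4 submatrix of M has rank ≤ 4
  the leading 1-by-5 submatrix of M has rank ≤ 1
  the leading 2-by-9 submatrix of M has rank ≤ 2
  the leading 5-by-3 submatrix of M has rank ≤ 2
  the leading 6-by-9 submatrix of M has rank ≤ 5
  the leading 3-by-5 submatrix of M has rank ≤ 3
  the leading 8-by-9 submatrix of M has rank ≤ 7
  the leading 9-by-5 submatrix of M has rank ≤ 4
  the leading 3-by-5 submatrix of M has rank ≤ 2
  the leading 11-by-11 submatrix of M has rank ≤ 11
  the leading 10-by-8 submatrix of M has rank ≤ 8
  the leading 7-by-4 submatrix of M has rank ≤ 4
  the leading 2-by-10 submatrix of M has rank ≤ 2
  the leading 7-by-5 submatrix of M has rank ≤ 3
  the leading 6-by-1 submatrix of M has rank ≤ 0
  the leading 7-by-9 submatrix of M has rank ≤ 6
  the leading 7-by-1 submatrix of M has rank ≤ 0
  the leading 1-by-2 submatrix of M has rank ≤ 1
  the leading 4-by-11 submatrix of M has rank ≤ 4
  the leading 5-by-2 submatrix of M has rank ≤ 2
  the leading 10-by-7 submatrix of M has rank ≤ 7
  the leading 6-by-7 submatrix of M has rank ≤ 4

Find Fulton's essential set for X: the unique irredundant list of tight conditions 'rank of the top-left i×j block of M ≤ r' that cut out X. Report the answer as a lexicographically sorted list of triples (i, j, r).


Reconstructing r_w from the 29 given conditions:

  R[1]: 0 | 0 | 1 | 1 | 1 | 1 | 1 | 1 | 1 | 1 | 1
  R[2]: 0 | 0 | 1 | 2 | 2 | 2 | 2 | 2 | 2 | 2 | 2
  R[3]: 0 | 0 | 1 | 2 | 2 | 3 | 3 | 3 | 3 | 3 | 3
  R[4]: 0 | 1 | 2 | 3 | 3 | 4 | 4 | 4 | 4 | 4 | 4
  R[5]: 0 | 1 | 2 | 3 | 3 | 4 | 4 | 5 | 5 | 5 | 5
  R[6]: 0 | 1 | 2 | 3 | 3 | 4 | 4 | 5 | 5 | 6 | 6
  R[7]: 0 | 1 | 2 | 3 | 3 | 4 | 5 | 6 | 6 | 7 | 7
  R[8]: 1 | 2 | 3 | 4 | 4 | 5 | 6 | 7 | 7 | 8 | 8
  R[9]: 1 | 2 | 3 | 4 | 4 | 5 | 6 | 7 | 8 | 9 | 9
  R[10]: 1 | 2 | 3 | 4 | 5 | 6 | 7 | 8 | 9 | 10 | 10
  R[11]: 1 | 2 | 3 | 4 | 5 | 6 | 7 | 8 | 9 | 10 | 11

reading off 1-entries of Δ²R: w = (3, 4, 6, 2, 8, 10, 7, 1, 9, 5, 11).

Rothe diagram D(w) (18 cells), 7 SE-corners (essential conditions):

[(3, 2, 0), (3, 5, 2), (6, 7, 4), (6, 9, 5), (7, 1, 0), (7, 5, 3), (9, 5, 4)]


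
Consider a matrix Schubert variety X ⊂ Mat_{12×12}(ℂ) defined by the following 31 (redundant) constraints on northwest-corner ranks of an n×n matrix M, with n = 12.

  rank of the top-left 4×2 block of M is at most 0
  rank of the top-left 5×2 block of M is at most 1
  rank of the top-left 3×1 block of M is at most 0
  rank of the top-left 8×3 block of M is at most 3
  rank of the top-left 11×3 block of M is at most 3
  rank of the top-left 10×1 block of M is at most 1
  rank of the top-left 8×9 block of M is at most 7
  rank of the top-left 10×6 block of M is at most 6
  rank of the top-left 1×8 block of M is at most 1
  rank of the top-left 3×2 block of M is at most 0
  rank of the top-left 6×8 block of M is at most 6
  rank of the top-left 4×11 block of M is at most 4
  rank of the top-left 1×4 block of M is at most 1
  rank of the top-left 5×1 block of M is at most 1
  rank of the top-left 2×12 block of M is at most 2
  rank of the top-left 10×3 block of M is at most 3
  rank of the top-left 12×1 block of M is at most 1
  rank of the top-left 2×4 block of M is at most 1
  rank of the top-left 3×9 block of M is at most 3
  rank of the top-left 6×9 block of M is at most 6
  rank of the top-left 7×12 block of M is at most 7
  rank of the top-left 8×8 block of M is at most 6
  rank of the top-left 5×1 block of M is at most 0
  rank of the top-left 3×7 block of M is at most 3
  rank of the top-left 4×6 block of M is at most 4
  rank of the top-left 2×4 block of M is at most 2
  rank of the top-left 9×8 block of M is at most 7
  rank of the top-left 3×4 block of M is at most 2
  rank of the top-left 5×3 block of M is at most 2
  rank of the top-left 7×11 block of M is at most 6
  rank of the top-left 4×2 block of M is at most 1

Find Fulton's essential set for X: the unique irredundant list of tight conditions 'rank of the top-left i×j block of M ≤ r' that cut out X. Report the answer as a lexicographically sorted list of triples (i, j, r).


Propagating the 31 rank bounds to every northwest block:

  i=1: 0, 0, 1, 1, 1, 1, 1, 1, 1, 1, 1, 1
  i=2: 0, 0, 1, 1, 2, 2, 2, 2, 2, 2, 2, 2
  i=3: 0, 0, 1, 2, 3, 3, 3, 3, 3, 3, 3, 3
  i=4: 0, 0, 1, 2, 3, 4, 4, 4, 4, 4, 4, 4
  i=5: 0, 1, 2, 3, 4, 5, 5, 5, 5, 5, 5, 5
  i=6: 1, 2, 3, 4, 5, 6, 6, 6, 6, 6, 6, 6
  i=7: 1, 2, 3, 4, 5, 6, 6, 6, 6, 6, 6, 7
  i=8: 1, 2, 3, 4, 5, 6, 6, 6, 7, 7, 7, 8
  i=9: 1, 2, 3, 4, 5, 6, 7, 7, 8, 8, 8, 9
  i=10: 1, 2, 3, 4, 5, 6, 7, 8, 9, 9, 9, 10
  i=11: 1, 2, 3, 4, 5, 6, 7, 8, 9, 10, 10, 11
  i=12: 1, 2, 3, 4, 5, 6, 7, 8, 9, 10, 11, 12

reading off 1-entries of Δ²R: w = (3, 5, 4, 6, 2, 1, 12, 9, 7, 8, 10, 11).

Fulton essential set (5 of the 17 Rothe cells):

[(2, 4, 1), (4, 2, 0), (5, 1, 0), (7, 11, 6), (8, 8, 6)]


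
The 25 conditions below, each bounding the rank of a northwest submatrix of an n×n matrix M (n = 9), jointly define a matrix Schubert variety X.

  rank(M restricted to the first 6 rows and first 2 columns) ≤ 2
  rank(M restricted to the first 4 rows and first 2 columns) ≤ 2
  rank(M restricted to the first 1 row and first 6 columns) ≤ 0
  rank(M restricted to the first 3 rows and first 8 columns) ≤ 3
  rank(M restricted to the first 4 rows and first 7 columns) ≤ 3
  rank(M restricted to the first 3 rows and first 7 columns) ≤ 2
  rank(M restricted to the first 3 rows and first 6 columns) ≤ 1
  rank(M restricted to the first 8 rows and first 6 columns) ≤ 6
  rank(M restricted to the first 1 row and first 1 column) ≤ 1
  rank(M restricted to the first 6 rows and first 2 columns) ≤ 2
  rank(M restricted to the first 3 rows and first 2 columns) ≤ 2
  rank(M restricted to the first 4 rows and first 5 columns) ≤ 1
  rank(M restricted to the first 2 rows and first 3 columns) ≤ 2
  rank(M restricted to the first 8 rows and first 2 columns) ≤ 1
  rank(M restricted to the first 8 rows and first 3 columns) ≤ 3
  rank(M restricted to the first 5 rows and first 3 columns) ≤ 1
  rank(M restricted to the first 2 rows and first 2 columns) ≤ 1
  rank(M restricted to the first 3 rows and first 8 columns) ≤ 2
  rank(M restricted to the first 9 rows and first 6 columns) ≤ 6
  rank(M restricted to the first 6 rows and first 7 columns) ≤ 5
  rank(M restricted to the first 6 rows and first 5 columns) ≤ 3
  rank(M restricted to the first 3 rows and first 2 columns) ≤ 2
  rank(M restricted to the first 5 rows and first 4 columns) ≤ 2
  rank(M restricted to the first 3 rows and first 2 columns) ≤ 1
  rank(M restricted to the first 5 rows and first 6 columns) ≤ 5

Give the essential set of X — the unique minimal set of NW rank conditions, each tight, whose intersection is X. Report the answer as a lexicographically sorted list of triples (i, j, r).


Propagating the 25 rank bounds to every northwest block:

  0  0  0  0  0  0  1  1  1
  1  1  1  1  1  1  2  2  2
  1  1  1  1  1  1  2  2  3
  1  1  1  1  1  2  3  3  4
  1  1  1  2  2  3  4  4  5
  1  1  2  3  3  4  5  5  6
  1  1  2  3  4  5  6  6  7
  1  1  2  3  4  5  6  7  8
  1  2  3  4  5  6  7  8  9

so w = (7, 1, 9, 6, 4, 3, 5, 8, 2).

D(w) has 21 cells with 6 SE-corners; essential set:

[(1, 6, 0), (3, 6, 1), (3, 8, 2), (4, 5, 1), (5, 3, 1), (8, 2, 1)]


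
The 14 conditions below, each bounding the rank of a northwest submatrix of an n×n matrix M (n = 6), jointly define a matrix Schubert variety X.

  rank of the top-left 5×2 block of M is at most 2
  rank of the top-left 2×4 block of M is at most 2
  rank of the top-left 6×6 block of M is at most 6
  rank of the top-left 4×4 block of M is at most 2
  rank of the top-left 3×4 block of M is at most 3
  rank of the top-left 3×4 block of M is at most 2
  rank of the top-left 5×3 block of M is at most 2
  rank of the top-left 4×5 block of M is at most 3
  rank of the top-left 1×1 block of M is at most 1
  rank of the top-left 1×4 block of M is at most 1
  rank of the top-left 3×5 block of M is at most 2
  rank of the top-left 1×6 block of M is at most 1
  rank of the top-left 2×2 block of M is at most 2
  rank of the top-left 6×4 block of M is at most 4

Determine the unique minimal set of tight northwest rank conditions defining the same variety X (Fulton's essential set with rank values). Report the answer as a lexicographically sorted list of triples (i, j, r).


Reconstructing r_w from the 14 given conditions:

  1 1 1 1 1 1
  1 2 2 2 2 2
  1 2 2 2 2 3
  1 2 2 2 3 4
  1 2 2 3 4 5
  1 2 3 4 5 6

hence w(1..6) = (1, 2, 6, 5, 4, 3).

Fulton essential set (3 of the 6 Rothe cells):

[(3, 5, 2), (4, 4, 2), (5, 3, 2)]


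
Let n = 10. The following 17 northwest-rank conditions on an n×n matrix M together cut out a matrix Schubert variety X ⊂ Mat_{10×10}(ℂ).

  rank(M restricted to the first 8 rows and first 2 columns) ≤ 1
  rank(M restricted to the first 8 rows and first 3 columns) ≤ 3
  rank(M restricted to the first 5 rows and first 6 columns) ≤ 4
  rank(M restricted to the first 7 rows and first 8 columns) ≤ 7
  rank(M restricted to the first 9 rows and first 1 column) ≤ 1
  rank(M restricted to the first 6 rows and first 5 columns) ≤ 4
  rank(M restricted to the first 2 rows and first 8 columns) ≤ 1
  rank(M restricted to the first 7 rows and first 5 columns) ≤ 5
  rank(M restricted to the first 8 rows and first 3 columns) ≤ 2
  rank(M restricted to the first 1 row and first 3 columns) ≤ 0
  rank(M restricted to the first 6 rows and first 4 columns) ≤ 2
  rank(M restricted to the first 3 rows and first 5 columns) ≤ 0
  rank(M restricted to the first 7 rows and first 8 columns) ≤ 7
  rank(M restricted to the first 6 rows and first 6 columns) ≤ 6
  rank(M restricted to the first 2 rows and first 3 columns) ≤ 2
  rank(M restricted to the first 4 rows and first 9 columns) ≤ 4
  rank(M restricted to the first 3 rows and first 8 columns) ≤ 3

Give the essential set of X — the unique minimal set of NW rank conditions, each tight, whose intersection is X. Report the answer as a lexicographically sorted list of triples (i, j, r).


Reconstructing r_w from the 17 given conditions:

  i=1: 0  0  0  0  0  1  1  1  1  1
  i=2: 0  0  0  0  0  1  1  1  2  2
  i=3: 0  0  0  0  0  1  2  2  3  3
  i=4: 1  1  1  1  1  2  3  3  4  4
  i=5: 1  1  2  2  2  3  4  4  5  5
  i=6: 1  1  2  2  3  4  5  5  6  6
  i=7: 1  1  2  3  4  5  6  6  7  7
  i=8: 1  1  2  3  4  5  6  7  8  8
  i=9: 1  2  3  4  5  6  7  8  9  9
  i=10: 1  2  3  4  5  6  7  8  9  10

second differences of R give the permutation w = (6, 9, 7, 1, 3, 5, 4, 8, 2, 10).

ℓ(w)=22; the 4 essential cells (i,j,r):

[(2, 8, 1), (3, 5, 0), (6, 4, 2), (8, 2, 1)]


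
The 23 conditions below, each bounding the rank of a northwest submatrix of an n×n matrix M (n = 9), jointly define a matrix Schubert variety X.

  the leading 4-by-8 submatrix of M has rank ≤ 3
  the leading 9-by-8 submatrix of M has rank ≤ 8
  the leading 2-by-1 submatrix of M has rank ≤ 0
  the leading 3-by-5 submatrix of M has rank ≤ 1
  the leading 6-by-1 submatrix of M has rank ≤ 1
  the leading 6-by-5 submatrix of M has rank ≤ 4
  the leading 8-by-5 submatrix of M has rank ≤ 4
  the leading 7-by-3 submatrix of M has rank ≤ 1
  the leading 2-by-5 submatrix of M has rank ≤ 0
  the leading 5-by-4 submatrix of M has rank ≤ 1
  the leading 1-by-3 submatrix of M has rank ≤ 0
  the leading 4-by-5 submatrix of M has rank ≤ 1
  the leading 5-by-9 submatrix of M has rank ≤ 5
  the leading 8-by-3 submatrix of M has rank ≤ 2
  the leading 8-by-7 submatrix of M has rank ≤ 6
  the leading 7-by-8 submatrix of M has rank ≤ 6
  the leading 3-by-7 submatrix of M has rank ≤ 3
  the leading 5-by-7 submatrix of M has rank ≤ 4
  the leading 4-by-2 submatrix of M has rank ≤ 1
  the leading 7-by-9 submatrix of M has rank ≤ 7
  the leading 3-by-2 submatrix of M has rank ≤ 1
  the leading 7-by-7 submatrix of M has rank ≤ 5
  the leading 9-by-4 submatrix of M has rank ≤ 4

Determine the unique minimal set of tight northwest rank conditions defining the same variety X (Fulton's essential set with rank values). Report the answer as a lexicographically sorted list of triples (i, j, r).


Computing R[i][j] = min implied NW-rank bound (n=9, 23 conditions):

  R[1]: 0  0  0  0  0  1  1  1  1
  R[2]: 0  0  0  0  0  1  2  2  2
  R[3]: 1  1  1  1  1  2  3  3  3
  R[4]: 1  1  1  1  1  2  3  3  4
  R[5]: 1  1  1  1  2  3  4  4  5
  R[6]: 1  1  1  2  3  4  5  5  6
  R[7]: 1  1  1  2  3  4  5  6  7
  R[8]: 1  2  2  3  4  5  6  7  8
  R[9]: 1  2  3  4  5  6  7  8  9

so w = (6, 7, 1, 9, 5, 4, 8, 2, 3).

ℓ(w)=22; the 5 essential cells (i,j,r):

[(2, 5, 0), (4, 5, 1), (4, 8, 3), (5, 4, 1), (7, 3, 1)]


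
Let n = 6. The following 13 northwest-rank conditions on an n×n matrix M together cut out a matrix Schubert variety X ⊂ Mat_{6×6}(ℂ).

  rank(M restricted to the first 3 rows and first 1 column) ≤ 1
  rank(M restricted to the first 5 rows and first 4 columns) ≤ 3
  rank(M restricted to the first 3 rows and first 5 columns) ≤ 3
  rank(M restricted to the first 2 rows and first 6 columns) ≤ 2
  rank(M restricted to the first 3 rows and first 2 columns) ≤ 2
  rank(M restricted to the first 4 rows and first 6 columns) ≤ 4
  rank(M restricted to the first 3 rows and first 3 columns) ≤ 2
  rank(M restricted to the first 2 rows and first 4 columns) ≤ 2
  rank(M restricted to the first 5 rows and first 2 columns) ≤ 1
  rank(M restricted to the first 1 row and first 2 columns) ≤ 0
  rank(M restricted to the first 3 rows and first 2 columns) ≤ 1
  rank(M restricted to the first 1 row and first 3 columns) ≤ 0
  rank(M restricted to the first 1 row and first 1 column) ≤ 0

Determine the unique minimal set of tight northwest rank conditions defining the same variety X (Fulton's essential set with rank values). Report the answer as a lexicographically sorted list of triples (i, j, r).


Rank table r_w(6×6) implied by the 13 constraints:

  row 1: 0 | 0 | 0 | 1 | 1 | 1
  row 2: 1 | 1 | 1 | 2 | 2 | 2
  row 3: 1 | 1 | 2 | 3 | 3 | 3
  row 4: 1 | 1 | 2 | 3 | 4 | 4
  row 5: 1 | 1 | 2 | 3 | 4 | 5
  row 6: 1 | 2 | 3 | 4 | 5 | 6

the unique w with this rank table is (4, 1, 3, 5, 6, 2).

Rothe diagram D(w) (6 cells), 2 SE-corners (essential conditions):

[(1, 3, 0), (5, 2, 1)]


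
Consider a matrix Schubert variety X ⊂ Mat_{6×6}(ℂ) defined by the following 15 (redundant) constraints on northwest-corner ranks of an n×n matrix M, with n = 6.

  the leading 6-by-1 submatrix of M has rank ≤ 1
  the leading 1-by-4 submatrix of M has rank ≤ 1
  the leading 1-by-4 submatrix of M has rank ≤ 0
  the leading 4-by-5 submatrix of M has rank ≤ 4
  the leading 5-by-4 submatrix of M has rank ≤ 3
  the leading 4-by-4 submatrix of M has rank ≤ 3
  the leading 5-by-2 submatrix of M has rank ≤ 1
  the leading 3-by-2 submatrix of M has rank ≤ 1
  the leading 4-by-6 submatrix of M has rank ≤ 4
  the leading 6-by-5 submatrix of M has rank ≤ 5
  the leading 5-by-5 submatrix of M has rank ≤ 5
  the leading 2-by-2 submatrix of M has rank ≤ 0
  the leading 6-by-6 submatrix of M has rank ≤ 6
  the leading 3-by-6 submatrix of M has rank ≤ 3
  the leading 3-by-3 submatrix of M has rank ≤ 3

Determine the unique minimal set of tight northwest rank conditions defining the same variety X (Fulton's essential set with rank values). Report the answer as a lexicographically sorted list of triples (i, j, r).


Rank table r_w(6×6) implied by the 15 constraints:

  0 0 0 0 1 1
  0 0 1 1 2 2
  1 1 2 2 3 3
  1 1 2 3 4 4
  1 1 2 3 4 5
  1 2 3 4 5 6

reading off 1-entries of Δ²R: w = (5, 3, 1, 4, 6, 2).

|D(w)|=8, |Ess(w)|=3:

[(1, 4, 0), (2, 2, 0), (5, 2, 1)]


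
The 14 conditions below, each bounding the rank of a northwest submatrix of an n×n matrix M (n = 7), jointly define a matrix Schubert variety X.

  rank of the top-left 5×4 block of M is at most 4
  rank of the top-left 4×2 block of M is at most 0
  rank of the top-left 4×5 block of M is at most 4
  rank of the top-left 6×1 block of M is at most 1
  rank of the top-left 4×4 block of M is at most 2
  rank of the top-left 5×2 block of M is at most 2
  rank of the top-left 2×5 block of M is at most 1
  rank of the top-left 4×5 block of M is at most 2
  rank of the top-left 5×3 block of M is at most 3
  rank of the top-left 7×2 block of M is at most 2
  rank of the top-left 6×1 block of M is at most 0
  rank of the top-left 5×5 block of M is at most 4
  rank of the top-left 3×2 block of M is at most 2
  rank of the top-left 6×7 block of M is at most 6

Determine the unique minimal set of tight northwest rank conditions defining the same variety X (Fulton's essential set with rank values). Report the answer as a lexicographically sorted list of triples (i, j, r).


Computing R[i][j] = min implied NW-rank bound (n=7, 14 conditions):

  R[1]: 0  0  1  1  1  1  1
  R[2]: 0  0  1  1  1  2  2
  R[3]: 0  0  1  2  2  3  3
  R[4]: 0  0  1  2  2  3  4
  R[5]: 0  1  2  3  3  4  5
  R[6]: 0  1  2  3  4  5  6
  R[7]: 1  2  3  4  5  6  7

the unique w with this rank table is (3, 6, 4, 7, 2, 5, 1).

ℓ(w)=13; the 4 essential cells (i,j,r):

[(2, 5, 1), (4, 2, 0), (4, 5, 2), (6, 1, 0)]
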